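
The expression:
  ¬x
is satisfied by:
  {x: False}


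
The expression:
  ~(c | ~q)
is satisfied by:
  {q: True, c: False}


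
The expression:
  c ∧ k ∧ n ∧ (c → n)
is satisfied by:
  {c: True, n: True, k: True}


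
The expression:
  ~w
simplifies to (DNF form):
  ~w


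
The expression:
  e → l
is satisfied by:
  {l: True, e: False}
  {e: False, l: False}
  {e: True, l: True}


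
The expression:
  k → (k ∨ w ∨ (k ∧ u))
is always true.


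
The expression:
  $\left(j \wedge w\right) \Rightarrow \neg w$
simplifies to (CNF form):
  $\neg j \vee \neg w$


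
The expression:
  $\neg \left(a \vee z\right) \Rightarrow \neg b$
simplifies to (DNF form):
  $a \vee z \vee \neg b$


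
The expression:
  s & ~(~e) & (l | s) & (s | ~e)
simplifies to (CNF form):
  e & s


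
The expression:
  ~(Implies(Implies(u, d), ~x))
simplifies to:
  x & (d | ~u)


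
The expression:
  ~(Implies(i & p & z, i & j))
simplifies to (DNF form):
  i & p & z & ~j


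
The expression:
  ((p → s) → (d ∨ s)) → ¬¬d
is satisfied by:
  {d: True, p: False, s: False}
  {d: True, s: True, p: False}
  {d: True, p: True, s: False}
  {d: True, s: True, p: True}
  {s: False, p: False, d: False}


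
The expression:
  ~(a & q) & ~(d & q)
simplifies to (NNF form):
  ~q | (~a & ~d)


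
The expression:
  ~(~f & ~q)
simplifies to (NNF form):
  f | q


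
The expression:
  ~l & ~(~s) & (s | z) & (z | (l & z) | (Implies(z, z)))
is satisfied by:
  {s: True, l: False}


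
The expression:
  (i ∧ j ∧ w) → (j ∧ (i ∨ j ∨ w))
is always true.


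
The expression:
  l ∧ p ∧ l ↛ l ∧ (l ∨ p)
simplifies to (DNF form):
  False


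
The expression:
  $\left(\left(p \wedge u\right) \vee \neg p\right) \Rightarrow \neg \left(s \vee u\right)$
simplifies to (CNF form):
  $\neg u \wedge \left(p \vee \neg s\right)$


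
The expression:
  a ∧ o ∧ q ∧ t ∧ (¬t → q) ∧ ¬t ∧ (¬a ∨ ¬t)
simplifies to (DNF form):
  False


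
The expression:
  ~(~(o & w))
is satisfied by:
  {w: True, o: True}


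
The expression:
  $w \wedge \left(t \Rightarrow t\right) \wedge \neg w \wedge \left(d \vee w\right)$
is never true.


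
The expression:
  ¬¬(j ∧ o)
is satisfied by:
  {j: True, o: True}


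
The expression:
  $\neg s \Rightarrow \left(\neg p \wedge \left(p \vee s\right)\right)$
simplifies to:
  $s$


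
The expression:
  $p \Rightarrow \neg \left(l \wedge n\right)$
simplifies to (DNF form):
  $\neg l \vee \neg n \vee \neg p$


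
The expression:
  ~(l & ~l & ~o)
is always true.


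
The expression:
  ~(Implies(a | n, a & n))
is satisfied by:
  {n: True, a: False}
  {a: True, n: False}


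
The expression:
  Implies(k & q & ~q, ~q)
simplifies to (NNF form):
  True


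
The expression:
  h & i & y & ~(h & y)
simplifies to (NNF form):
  False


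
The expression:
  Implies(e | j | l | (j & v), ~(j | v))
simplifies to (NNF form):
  ~j & (~e | ~v) & (~l | ~v)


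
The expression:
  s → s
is always true.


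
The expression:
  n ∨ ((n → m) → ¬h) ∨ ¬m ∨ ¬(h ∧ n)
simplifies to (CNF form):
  True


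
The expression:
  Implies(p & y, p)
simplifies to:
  True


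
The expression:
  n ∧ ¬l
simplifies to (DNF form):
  n ∧ ¬l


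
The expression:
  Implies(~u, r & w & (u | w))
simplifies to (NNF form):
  u | (r & w)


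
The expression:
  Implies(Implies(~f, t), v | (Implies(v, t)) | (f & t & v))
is always true.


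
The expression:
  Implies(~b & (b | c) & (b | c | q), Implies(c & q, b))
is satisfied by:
  {b: True, c: False, q: False}
  {c: False, q: False, b: False}
  {b: True, q: True, c: False}
  {q: True, c: False, b: False}
  {b: True, c: True, q: False}
  {c: True, b: False, q: False}
  {b: True, q: True, c: True}


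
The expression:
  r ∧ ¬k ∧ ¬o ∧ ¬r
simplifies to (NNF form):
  False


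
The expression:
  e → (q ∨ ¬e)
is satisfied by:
  {q: True, e: False}
  {e: False, q: False}
  {e: True, q: True}


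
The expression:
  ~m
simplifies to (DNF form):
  ~m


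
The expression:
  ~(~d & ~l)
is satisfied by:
  {d: True, l: True}
  {d: True, l: False}
  {l: True, d: False}


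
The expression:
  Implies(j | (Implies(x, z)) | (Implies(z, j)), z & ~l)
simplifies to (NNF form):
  z & ~l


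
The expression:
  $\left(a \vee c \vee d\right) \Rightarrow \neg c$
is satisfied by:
  {c: False}


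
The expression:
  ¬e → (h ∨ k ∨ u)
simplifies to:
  e ∨ h ∨ k ∨ u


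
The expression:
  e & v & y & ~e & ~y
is never true.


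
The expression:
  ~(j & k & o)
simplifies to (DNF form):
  ~j | ~k | ~o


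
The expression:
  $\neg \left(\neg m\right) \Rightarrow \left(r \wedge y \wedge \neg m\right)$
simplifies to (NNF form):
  $\neg m$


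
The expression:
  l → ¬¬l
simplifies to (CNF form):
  True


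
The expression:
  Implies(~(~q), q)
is always true.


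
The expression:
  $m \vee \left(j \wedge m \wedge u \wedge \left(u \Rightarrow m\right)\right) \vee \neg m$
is always true.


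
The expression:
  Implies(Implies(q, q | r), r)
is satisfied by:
  {r: True}


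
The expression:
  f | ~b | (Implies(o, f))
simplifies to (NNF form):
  f | ~b | ~o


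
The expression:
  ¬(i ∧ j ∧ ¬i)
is always true.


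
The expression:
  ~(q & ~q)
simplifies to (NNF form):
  True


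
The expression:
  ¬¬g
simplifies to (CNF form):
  g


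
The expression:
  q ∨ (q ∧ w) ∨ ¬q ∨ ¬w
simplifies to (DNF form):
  True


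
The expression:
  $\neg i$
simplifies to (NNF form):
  $\neg i$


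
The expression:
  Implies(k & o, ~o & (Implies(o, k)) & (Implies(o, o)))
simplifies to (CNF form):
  ~k | ~o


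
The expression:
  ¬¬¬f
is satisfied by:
  {f: False}


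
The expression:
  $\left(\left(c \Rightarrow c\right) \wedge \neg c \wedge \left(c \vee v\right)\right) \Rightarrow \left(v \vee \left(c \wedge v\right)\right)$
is always true.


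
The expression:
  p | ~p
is always true.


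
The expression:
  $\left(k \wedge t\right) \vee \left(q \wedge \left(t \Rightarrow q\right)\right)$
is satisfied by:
  {k: True, q: True, t: True}
  {k: True, q: True, t: False}
  {q: True, t: True, k: False}
  {q: True, t: False, k: False}
  {k: True, t: True, q: False}


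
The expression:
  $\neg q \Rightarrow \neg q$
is always true.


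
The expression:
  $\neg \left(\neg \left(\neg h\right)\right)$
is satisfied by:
  {h: False}


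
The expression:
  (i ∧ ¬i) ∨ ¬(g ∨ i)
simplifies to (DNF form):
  ¬g ∧ ¬i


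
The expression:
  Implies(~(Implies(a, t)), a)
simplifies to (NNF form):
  True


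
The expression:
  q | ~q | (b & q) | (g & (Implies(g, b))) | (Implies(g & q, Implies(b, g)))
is always true.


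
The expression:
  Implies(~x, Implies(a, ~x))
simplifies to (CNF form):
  True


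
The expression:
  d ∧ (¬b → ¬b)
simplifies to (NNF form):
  d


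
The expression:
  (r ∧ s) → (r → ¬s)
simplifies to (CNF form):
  ¬r ∨ ¬s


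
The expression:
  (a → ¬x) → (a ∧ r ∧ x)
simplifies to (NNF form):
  a ∧ x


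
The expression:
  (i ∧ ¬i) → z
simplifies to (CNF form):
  True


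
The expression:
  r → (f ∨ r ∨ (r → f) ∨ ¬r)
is always true.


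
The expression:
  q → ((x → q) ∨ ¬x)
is always true.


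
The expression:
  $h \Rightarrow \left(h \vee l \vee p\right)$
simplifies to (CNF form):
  $\text{True}$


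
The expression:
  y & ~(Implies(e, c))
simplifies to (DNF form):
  e & y & ~c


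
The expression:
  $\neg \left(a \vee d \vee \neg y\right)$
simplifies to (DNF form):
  $y \wedge \neg a \wedge \neg d$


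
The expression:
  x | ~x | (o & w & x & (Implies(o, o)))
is always true.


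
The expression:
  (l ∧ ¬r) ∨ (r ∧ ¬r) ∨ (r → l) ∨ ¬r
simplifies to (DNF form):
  l ∨ ¬r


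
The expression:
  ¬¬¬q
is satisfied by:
  {q: False}


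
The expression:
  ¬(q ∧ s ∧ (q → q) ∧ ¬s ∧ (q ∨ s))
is always true.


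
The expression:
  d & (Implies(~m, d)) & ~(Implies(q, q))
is never true.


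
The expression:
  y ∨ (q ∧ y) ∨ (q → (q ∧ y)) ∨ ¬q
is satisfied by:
  {y: True, q: False}
  {q: False, y: False}
  {q: True, y: True}


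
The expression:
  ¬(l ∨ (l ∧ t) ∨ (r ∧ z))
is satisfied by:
  {z: False, l: False, r: False}
  {r: True, z: False, l: False}
  {z: True, r: False, l: False}


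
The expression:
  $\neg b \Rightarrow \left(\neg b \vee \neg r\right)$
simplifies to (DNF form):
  $\text{True}$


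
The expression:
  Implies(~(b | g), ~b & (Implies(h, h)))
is always true.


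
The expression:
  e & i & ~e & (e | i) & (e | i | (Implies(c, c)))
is never true.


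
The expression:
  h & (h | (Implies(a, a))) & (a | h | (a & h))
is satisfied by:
  {h: True}


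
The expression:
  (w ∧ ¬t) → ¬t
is always true.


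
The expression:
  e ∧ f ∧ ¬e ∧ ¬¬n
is never true.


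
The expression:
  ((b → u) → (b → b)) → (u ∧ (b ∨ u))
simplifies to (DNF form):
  u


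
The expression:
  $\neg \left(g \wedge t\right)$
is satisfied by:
  {g: False, t: False}
  {t: True, g: False}
  {g: True, t: False}


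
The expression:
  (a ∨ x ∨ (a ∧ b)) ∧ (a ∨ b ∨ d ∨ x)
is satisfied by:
  {a: True, x: True}
  {a: True, x: False}
  {x: True, a: False}


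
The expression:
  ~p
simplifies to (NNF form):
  ~p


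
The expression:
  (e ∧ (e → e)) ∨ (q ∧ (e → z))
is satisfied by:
  {q: True, e: True}
  {q: True, e: False}
  {e: True, q: False}


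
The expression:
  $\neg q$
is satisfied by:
  {q: False}


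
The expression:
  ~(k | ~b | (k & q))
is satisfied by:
  {b: True, k: False}


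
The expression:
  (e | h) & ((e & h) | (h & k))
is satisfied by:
  {h: True, k: True, e: True}
  {h: True, k: True, e: False}
  {h: True, e: True, k: False}


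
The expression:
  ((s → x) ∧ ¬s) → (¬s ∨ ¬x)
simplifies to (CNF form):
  True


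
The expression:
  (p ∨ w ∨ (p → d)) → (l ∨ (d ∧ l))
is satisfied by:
  {l: True}


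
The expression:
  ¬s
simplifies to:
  ¬s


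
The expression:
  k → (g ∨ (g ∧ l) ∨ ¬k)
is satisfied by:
  {g: True, k: False}
  {k: False, g: False}
  {k: True, g: True}


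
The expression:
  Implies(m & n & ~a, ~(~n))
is always true.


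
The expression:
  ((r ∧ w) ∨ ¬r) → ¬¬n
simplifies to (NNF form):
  n ∨ (r ∧ ¬w)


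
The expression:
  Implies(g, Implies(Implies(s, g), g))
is always true.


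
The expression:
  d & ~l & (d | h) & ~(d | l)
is never true.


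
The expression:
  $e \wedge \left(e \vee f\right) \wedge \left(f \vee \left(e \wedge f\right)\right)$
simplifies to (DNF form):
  $e \wedge f$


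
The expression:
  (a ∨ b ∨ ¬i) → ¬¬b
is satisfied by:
  {i: True, b: True, a: False}
  {b: True, a: False, i: False}
  {i: True, b: True, a: True}
  {b: True, a: True, i: False}
  {i: True, a: False, b: False}


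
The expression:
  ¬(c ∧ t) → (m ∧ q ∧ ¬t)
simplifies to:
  (c ∨ ¬t) ∧ (m ∨ t) ∧ (q ∨ t)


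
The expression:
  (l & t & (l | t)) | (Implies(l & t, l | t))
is always true.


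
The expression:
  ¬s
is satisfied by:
  {s: False}


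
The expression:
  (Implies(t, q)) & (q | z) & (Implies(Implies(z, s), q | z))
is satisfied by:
  {q: True, z: True, t: False}
  {q: True, t: False, z: False}
  {q: True, z: True, t: True}
  {q: True, t: True, z: False}
  {z: True, t: False, q: False}


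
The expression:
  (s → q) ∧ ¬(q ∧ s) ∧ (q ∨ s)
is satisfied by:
  {q: True, s: False}


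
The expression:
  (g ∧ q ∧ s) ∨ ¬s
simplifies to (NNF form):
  (g ∧ q) ∨ ¬s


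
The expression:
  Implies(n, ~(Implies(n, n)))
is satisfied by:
  {n: False}


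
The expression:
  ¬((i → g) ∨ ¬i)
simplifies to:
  i ∧ ¬g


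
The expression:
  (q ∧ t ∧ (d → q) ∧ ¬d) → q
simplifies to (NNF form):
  True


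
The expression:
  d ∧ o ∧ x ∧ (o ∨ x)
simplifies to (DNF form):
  d ∧ o ∧ x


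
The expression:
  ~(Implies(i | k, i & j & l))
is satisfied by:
  {i: True, k: True, j: False, l: False}
  {i: True, j: False, l: False, k: False}
  {i: True, k: True, l: True, j: False}
  {i: True, l: True, j: False, k: False}
  {i: True, k: True, j: True, l: False}
  {i: True, j: True, l: False, k: False}
  {k: True, j: False, l: False, i: False}
  {l: True, k: True, j: False, i: False}
  {k: True, j: True, l: False, i: False}
  {l: True, k: True, j: True, i: False}


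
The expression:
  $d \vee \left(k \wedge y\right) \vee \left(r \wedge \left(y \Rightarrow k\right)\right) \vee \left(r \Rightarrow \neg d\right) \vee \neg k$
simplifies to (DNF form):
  $\text{True}$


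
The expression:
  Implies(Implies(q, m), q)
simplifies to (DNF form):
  q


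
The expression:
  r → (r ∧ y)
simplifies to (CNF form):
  y ∨ ¬r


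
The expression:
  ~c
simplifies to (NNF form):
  ~c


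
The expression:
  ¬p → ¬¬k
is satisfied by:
  {k: True, p: True}
  {k: True, p: False}
  {p: True, k: False}


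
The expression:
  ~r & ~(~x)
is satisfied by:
  {x: True, r: False}


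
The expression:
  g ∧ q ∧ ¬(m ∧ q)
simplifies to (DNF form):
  g ∧ q ∧ ¬m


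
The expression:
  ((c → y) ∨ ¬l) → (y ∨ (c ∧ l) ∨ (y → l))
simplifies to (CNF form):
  True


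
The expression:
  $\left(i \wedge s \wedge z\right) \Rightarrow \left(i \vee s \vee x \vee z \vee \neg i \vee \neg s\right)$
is always true.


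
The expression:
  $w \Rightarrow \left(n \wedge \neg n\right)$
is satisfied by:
  {w: False}


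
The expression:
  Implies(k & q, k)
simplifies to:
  True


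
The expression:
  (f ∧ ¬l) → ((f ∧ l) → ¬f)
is always true.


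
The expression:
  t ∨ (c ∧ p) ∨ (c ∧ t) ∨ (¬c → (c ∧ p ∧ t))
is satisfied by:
  {t: True, c: True}
  {t: True, c: False}
  {c: True, t: False}


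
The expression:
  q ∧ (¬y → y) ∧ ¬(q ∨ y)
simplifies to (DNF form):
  False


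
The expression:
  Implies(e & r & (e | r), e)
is always true.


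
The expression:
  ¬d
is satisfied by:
  {d: False}


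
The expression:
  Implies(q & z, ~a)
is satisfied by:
  {q: False, z: False, a: False}
  {a: True, q: False, z: False}
  {z: True, q: False, a: False}
  {a: True, z: True, q: False}
  {q: True, a: False, z: False}
  {a: True, q: True, z: False}
  {z: True, q: True, a: False}


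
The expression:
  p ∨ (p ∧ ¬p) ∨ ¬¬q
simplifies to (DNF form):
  p ∨ q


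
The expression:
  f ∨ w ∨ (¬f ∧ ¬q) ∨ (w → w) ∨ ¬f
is always true.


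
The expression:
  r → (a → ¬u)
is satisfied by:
  {u: False, a: False, r: False}
  {r: True, u: False, a: False}
  {a: True, u: False, r: False}
  {r: True, a: True, u: False}
  {u: True, r: False, a: False}
  {r: True, u: True, a: False}
  {a: True, u: True, r: False}


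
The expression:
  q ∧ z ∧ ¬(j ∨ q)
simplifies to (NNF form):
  False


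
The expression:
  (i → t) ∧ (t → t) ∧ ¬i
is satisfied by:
  {i: False}


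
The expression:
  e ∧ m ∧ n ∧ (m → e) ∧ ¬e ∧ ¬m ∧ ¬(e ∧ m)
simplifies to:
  False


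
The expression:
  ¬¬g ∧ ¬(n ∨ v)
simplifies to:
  g ∧ ¬n ∧ ¬v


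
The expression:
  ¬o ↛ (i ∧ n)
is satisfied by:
  {n: False, o: False, i: False}
  {i: True, n: False, o: False}
  {n: True, i: False, o: False}


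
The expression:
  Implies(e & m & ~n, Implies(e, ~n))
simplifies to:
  True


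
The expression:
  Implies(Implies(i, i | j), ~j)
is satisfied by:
  {j: False}


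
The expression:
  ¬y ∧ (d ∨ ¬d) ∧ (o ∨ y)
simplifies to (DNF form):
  o ∧ ¬y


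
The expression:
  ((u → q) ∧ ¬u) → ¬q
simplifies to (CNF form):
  u ∨ ¬q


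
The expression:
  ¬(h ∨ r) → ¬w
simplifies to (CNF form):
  h ∨ r ∨ ¬w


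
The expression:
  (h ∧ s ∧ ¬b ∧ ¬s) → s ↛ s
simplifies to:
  True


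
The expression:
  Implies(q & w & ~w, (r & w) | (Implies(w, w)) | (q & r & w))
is always true.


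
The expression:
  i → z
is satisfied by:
  {z: True, i: False}
  {i: False, z: False}
  {i: True, z: True}


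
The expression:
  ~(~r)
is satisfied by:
  {r: True}


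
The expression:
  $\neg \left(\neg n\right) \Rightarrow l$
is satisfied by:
  {l: True, n: False}
  {n: False, l: False}
  {n: True, l: True}


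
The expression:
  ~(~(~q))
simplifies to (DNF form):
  ~q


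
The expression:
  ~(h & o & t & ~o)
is always true.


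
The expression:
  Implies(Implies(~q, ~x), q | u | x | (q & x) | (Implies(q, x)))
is always true.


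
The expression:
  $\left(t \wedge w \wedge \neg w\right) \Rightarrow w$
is always true.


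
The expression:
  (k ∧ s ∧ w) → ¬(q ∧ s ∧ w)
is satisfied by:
  {s: False, k: False, q: False, w: False}
  {w: True, s: False, k: False, q: False}
  {q: True, s: False, k: False, w: False}
  {w: True, q: True, s: False, k: False}
  {k: True, w: False, s: False, q: False}
  {w: True, k: True, s: False, q: False}
  {q: True, k: True, w: False, s: False}
  {w: True, q: True, k: True, s: False}
  {s: True, q: False, k: False, w: False}
  {w: True, s: True, q: False, k: False}
  {q: True, s: True, w: False, k: False}
  {w: True, q: True, s: True, k: False}
  {k: True, s: True, q: False, w: False}
  {w: True, k: True, s: True, q: False}
  {q: True, k: True, s: True, w: False}


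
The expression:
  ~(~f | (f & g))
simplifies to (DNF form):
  f & ~g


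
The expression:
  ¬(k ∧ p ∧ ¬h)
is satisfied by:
  {h: True, p: False, k: False}
  {p: False, k: False, h: False}
  {h: True, k: True, p: False}
  {k: True, p: False, h: False}
  {h: True, p: True, k: False}
  {p: True, h: False, k: False}
  {h: True, k: True, p: True}


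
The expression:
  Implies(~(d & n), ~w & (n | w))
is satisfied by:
  {d: True, n: True, w: False}
  {n: True, w: False, d: False}
  {d: True, w: True, n: True}


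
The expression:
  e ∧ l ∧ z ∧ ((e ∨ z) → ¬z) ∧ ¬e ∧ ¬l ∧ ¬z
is never true.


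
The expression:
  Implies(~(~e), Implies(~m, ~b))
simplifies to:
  m | ~b | ~e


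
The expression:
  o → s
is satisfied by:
  {s: True, o: False}
  {o: False, s: False}
  {o: True, s: True}


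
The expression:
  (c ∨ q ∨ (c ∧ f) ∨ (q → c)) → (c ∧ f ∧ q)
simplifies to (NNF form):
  c ∧ f ∧ q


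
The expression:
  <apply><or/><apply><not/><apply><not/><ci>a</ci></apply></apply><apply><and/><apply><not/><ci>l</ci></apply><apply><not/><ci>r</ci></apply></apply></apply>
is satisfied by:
  {a: True, l: False, r: False}
  {r: True, a: True, l: False}
  {a: True, l: True, r: False}
  {r: True, a: True, l: True}
  {r: False, l: False, a: False}


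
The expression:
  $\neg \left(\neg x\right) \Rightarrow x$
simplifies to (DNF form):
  $\text{True}$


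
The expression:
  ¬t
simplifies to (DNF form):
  ¬t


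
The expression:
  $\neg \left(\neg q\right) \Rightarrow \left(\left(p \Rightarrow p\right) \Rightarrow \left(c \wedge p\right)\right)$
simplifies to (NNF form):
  $\left(c \wedge p\right) \vee \neg q$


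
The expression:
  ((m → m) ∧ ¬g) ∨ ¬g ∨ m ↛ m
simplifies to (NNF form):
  ¬g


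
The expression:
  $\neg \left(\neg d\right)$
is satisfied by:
  {d: True}


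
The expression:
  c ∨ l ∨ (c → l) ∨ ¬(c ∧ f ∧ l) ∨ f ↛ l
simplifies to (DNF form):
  True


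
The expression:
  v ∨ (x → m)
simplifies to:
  m ∨ v ∨ ¬x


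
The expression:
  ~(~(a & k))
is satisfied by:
  {a: True, k: True}


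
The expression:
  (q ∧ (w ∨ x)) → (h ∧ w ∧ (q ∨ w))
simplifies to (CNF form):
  (h ∨ ¬q ∨ ¬w) ∧ (h ∨ ¬q ∨ ¬x) ∧ (w ∨ ¬q ∨ ¬w) ∧ (w ∨ ¬q ∨ ¬x)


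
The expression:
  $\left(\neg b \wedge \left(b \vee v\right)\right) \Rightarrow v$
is always true.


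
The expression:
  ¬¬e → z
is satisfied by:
  {z: True, e: False}
  {e: False, z: False}
  {e: True, z: True}


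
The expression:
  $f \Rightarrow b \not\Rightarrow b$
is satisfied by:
  {f: False}


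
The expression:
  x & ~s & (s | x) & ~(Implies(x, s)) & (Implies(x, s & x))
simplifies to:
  False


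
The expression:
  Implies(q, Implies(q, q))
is always true.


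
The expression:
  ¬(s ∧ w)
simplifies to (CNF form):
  ¬s ∨ ¬w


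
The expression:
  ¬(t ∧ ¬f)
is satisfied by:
  {f: True, t: False}
  {t: False, f: False}
  {t: True, f: True}


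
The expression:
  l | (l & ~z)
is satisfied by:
  {l: True}


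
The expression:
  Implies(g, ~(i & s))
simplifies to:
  ~g | ~i | ~s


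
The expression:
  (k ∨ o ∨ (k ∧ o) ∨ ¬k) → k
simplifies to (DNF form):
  k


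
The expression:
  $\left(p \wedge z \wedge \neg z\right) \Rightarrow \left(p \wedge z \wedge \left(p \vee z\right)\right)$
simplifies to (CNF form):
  $\text{True}$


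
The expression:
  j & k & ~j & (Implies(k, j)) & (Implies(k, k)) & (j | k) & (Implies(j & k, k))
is never true.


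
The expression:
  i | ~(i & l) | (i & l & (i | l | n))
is always true.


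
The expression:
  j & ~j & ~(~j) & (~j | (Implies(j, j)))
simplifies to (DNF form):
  False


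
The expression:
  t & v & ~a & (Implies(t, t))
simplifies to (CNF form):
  t & v & ~a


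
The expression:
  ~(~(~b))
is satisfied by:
  {b: False}


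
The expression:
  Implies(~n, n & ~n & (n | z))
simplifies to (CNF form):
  n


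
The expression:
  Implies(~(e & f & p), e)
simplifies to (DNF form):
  e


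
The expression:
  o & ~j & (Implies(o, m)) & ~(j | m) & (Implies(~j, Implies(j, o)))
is never true.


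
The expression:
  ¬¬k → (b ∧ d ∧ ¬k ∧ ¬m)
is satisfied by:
  {k: False}


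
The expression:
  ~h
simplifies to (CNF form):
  ~h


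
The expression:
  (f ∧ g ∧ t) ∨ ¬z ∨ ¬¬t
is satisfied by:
  {t: True, z: False}
  {z: False, t: False}
  {z: True, t: True}


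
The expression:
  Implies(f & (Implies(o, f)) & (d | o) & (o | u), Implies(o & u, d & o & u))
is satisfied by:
  {d: True, u: False, o: False, f: False}
  {d: False, u: False, o: False, f: False}
  {f: True, d: True, u: False, o: False}
  {f: True, d: False, u: False, o: False}
  {d: True, o: True, f: False, u: False}
  {o: True, f: False, u: False, d: False}
  {f: True, o: True, d: True, u: False}
  {f: True, o: True, d: False, u: False}
  {d: True, u: True, f: False, o: False}
  {u: True, f: False, o: False, d: False}
  {d: True, f: True, u: True, o: False}
  {f: True, u: True, d: False, o: False}
  {d: True, o: True, u: True, f: False}
  {o: True, u: True, f: False, d: False}
  {f: True, o: True, u: True, d: True}


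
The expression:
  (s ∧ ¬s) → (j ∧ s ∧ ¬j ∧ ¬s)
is always true.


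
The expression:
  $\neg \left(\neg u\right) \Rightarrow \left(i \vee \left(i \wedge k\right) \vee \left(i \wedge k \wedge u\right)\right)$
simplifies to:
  $i \vee \neg u$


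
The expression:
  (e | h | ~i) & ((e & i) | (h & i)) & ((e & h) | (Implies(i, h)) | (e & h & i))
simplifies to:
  h & i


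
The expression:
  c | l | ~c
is always true.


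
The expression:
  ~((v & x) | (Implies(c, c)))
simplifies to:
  False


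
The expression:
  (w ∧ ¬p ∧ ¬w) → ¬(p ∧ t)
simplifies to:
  True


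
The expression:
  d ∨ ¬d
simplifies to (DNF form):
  True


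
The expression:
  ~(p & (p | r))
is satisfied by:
  {p: False}


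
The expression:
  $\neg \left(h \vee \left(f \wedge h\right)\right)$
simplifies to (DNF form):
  $\neg h$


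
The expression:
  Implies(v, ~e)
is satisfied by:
  {v: False, e: False}
  {e: True, v: False}
  {v: True, e: False}


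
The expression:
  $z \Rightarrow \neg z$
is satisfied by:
  {z: False}


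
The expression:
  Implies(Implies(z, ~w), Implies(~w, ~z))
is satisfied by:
  {w: True, z: False}
  {z: False, w: False}
  {z: True, w: True}


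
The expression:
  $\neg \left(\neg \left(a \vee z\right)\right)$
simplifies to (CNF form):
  $a \vee z$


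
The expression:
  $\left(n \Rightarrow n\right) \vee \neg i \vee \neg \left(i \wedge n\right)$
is always true.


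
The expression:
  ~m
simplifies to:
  ~m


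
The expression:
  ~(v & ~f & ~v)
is always true.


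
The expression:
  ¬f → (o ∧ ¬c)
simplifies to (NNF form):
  f ∨ (o ∧ ¬c)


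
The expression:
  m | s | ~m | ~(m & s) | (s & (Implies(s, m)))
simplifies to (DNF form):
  True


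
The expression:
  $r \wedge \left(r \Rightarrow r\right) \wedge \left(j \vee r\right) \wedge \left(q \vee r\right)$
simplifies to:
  $r$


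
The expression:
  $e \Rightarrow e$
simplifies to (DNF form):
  $\text{True}$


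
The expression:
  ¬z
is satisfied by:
  {z: False}


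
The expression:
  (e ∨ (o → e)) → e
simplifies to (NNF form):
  e ∨ o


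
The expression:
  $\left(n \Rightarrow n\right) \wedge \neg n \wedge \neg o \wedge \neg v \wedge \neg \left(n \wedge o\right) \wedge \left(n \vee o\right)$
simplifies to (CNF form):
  $\text{False}$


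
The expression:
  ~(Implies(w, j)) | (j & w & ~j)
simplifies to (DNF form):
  w & ~j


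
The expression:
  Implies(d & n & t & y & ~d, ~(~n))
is always true.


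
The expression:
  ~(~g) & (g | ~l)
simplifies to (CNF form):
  g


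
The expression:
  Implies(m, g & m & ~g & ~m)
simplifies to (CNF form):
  ~m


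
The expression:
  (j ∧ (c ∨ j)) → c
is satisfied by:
  {c: True, j: False}
  {j: False, c: False}
  {j: True, c: True}


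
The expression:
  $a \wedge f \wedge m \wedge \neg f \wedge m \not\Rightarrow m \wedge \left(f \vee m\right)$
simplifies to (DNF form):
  $\text{False}$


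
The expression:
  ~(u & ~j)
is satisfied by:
  {j: True, u: False}
  {u: False, j: False}
  {u: True, j: True}


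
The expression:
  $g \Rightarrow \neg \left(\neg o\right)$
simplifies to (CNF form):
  $o \vee \neg g$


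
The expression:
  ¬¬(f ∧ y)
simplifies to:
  f ∧ y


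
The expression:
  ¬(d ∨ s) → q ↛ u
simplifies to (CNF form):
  (d ∨ q ∨ s) ∧ (d ∨ s ∨ ¬u)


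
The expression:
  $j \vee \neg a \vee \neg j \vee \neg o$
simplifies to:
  $\text{True}$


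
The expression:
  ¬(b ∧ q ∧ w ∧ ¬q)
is always true.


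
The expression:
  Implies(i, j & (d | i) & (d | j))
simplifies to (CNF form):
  j | ~i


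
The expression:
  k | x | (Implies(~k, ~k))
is always true.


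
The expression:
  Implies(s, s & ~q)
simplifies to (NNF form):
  ~q | ~s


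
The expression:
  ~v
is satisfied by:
  {v: False}


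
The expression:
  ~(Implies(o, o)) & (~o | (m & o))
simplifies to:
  False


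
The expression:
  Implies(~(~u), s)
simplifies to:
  s | ~u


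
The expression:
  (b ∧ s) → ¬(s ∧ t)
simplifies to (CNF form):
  ¬b ∨ ¬s ∨ ¬t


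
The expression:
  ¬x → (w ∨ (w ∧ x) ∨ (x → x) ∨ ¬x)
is always true.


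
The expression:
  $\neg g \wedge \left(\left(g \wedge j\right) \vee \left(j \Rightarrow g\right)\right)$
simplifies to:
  $\neg g \wedge \neg j$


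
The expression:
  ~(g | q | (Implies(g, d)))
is never true.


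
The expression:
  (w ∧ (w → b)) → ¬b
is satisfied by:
  {w: False, b: False}
  {b: True, w: False}
  {w: True, b: False}


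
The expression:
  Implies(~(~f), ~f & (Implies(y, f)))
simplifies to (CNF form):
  ~f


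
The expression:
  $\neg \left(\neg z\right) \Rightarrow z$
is always true.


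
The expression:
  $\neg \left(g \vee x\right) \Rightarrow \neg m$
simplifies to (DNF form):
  $g \vee x \vee \neg m$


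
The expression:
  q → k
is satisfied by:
  {k: True, q: False}
  {q: False, k: False}
  {q: True, k: True}


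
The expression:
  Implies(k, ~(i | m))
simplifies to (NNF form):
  ~k | (~i & ~m)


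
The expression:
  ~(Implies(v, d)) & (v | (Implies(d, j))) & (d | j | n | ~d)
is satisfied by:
  {v: True, d: False}


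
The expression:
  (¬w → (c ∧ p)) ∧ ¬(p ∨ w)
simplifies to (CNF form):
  False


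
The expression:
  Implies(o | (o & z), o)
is always true.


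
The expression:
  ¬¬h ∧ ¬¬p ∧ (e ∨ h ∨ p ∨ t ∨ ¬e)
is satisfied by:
  {h: True, p: True}


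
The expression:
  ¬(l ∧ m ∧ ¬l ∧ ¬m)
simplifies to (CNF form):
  True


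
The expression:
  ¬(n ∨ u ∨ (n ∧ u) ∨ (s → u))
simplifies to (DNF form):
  s ∧ ¬n ∧ ¬u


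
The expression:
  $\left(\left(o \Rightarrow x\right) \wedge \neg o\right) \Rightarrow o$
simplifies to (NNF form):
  $o$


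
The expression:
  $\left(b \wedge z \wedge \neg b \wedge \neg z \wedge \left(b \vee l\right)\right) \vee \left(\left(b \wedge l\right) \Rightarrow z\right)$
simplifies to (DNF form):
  $z \vee \neg b \vee \neg l$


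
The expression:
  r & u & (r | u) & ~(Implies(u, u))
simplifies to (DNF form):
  False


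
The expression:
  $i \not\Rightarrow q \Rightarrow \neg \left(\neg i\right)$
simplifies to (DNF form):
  $\text{True}$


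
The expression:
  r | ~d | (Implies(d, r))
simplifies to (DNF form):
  r | ~d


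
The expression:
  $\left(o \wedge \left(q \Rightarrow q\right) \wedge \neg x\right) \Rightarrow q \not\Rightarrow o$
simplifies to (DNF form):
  $x \vee \neg o$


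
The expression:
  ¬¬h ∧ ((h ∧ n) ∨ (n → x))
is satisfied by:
  {h: True}


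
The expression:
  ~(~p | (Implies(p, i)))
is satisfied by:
  {p: True, i: False}


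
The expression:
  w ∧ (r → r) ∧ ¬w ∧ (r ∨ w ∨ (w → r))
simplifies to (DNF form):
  False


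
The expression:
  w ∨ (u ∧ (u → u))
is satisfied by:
  {u: True, w: True}
  {u: True, w: False}
  {w: True, u: False}


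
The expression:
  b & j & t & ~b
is never true.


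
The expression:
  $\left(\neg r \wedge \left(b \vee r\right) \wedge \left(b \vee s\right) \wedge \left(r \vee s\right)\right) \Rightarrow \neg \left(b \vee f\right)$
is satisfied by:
  {r: True, s: False, b: False}
  {s: False, b: False, r: False}
  {r: True, b: True, s: False}
  {b: True, s: False, r: False}
  {r: True, s: True, b: False}
  {s: True, r: False, b: False}
  {r: True, b: True, s: True}


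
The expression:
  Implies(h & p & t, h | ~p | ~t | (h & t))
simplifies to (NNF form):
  True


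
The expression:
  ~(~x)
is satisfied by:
  {x: True}


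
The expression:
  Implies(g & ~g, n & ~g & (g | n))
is always true.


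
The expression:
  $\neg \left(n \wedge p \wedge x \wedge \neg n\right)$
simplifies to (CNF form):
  $\text{True}$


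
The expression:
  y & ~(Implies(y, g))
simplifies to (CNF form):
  y & ~g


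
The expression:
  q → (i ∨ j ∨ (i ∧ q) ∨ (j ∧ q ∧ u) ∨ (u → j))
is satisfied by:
  {i: True, j: True, u: False, q: False}
  {i: True, j: False, u: False, q: False}
  {j: True, i: False, u: False, q: False}
  {i: False, j: False, u: False, q: False}
  {i: True, q: True, j: True, u: False}
  {i: True, q: True, j: False, u: False}
  {q: True, j: True, i: False, u: False}
  {q: True, i: False, j: False, u: False}
  {i: True, u: True, j: True, q: False}
  {i: True, u: True, j: False, q: False}
  {u: True, j: True, i: False, q: False}
  {u: True, i: False, j: False, q: False}
  {q: True, u: True, i: True, j: True}
  {q: True, u: True, i: True, j: False}
  {q: True, u: True, j: True, i: False}


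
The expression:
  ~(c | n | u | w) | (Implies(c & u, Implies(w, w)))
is always true.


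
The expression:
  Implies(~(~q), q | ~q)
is always true.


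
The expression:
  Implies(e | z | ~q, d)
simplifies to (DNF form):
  d | (q & ~e & ~z)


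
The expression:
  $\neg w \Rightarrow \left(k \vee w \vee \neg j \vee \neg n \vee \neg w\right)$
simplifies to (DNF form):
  $\text{True}$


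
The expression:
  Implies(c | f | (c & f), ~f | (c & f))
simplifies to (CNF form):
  c | ~f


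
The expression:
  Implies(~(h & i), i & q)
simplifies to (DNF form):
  (h & i) | (i & q)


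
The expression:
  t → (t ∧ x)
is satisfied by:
  {x: True, t: False}
  {t: False, x: False}
  {t: True, x: True}


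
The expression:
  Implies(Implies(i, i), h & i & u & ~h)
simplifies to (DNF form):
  False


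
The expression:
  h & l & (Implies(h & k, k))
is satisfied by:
  {h: True, l: True}


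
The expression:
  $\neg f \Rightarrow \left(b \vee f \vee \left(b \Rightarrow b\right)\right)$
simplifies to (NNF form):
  $\text{True}$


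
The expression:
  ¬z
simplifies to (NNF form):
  ¬z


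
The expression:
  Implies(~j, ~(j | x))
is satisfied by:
  {j: True, x: False}
  {x: False, j: False}
  {x: True, j: True}


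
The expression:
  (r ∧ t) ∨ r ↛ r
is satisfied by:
  {t: True, r: True}


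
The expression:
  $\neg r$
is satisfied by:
  {r: False}


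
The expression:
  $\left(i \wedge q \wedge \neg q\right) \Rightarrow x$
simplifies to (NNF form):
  $\text{True}$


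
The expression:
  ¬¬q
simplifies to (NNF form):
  q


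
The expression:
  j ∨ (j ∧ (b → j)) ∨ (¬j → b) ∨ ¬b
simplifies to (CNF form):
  True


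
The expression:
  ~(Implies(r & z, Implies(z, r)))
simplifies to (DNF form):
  False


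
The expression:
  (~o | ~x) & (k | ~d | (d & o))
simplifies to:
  (k & ~o) | (o & ~x) | (~d & ~o)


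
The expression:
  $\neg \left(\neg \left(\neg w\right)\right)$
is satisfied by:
  {w: False}


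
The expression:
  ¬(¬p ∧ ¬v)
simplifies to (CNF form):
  p ∨ v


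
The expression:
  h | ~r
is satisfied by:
  {h: True, r: False}
  {r: False, h: False}
  {r: True, h: True}


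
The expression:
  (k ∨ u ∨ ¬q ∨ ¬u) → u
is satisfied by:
  {u: True}


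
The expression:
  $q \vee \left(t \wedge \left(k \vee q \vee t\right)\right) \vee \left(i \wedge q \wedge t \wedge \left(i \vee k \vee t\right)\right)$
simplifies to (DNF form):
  $q \vee t$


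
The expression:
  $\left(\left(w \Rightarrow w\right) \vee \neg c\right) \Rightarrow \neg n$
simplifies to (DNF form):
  $\neg n$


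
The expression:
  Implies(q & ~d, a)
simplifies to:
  a | d | ~q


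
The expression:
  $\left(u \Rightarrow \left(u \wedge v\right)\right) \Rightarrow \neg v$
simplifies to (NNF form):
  $\neg v$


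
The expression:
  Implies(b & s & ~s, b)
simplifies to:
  True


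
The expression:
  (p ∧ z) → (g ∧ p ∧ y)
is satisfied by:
  {y: True, g: True, p: False, z: False}
  {y: True, g: False, p: False, z: False}
  {g: True, y: False, p: False, z: False}
  {y: False, g: False, p: False, z: False}
  {y: True, z: True, g: True, p: False}
  {y: True, z: True, g: False, p: False}
  {z: True, g: True, y: False, p: False}
  {z: True, y: False, g: False, p: False}
  {y: True, p: True, g: True, z: False}
  {y: True, p: True, g: False, z: False}
  {p: True, g: True, y: False, z: False}
  {p: True, y: False, g: False, z: False}
  {y: True, z: True, p: True, g: True}


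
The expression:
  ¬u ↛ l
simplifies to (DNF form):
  l ∨ ¬u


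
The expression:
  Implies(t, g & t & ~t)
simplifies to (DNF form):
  ~t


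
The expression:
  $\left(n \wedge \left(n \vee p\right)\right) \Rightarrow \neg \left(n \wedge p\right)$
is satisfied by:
  {p: False, n: False}
  {n: True, p: False}
  {p: True, n: False}


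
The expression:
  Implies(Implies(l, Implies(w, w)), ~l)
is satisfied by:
  {l: False}


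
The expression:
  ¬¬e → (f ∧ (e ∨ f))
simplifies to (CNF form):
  f ∨ ¬e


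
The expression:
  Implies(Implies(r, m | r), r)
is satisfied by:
  {r: True}


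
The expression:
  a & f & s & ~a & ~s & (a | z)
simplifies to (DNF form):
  False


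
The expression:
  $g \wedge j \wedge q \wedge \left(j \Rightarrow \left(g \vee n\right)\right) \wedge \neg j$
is never true.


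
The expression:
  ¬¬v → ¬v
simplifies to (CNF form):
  ¬v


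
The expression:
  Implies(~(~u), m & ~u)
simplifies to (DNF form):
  ~u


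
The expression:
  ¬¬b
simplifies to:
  b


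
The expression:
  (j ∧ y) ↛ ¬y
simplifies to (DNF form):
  j ∧ y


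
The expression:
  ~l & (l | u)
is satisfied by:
  {u: True, l: False}


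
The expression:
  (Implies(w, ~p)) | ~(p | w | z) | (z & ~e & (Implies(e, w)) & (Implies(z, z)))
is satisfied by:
  {z: True, e: False, p: False, w: False}
  {z: False, e: False, p: False, w: False}
  {z: True, e: True, p: False, w: False}
  {e: True, z: False, p: False, w: False}
  {w: True, z: True, e: False, p: False}
  {w: True, z: False, e: False, p: False}
  {w: True, z: True, e: True, p: False}
  {w: True, e: True, z: False, p: False}
  {p: True, z: True, w: False, e: False}
  {p: True, w: False, e: False, z: False}
  {z: True, p: True, e: True, w: False}
  {p: True, e: True, w: False, z: False}
  {z: True, p: True, w: True, e: False}


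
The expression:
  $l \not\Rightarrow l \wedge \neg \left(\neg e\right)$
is never true.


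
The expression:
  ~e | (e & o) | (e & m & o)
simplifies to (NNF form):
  o | ~e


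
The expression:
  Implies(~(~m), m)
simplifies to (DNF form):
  True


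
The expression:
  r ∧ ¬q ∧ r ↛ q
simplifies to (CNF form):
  r ∧ ¬q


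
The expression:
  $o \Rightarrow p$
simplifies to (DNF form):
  $p \vee \neg o$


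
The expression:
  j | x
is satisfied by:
  {x: True, j: True}
  {x: True, j: False}
  {j: True, x: False}


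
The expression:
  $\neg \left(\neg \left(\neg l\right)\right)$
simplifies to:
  $\neg l$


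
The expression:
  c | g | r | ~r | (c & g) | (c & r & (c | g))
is always true.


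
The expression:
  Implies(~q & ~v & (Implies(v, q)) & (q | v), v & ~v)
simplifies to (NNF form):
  True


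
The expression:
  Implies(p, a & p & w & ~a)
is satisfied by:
  {p: False}


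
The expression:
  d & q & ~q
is never true.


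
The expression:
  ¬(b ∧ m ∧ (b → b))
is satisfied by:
  {m: False, b: False}
  {b: True, m: False}
  {m: True, b: False}


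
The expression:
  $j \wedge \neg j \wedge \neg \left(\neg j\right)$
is never true.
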